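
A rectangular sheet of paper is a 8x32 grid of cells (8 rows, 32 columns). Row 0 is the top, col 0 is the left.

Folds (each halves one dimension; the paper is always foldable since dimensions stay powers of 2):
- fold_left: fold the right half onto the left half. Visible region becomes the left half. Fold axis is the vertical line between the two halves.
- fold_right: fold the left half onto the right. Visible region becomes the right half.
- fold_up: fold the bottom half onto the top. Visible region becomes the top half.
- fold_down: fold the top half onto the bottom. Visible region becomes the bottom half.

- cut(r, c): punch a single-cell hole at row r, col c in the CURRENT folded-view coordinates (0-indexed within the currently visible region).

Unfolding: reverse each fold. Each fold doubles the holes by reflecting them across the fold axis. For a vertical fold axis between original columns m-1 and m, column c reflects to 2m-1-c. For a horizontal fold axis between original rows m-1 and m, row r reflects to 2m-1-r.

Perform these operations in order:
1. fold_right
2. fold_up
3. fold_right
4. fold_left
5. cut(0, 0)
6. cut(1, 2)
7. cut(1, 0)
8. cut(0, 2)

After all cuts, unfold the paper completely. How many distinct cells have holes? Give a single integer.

Answer: 64

Derivation:
Op 1 fold_right: fold axis v@16; visible region now rows[0,8) x cols[16,32) = 8x16
Op 2 fold_up: fold axis h@4; visible region now rows[0,4) x cols[16,32) = 4x16
Op 3 fold_right: fold axis v@24; visible region now rows[0,4) x cols[24,32) = 4x8
Op 4 fold_left: fold axis v@28; visible region now rows[0,4) x cols[24,28) = 4x4
Op 5 cut(0, 0): punch at orig (0,24); cuts so far [(0, 24)]; region rows[0,4) x cols[24,28) = 4x4
Op 6 cut(1, 2): punch at orig (1,26); cuts so far [(0, 24), (1, 26)]; region rows[0,4) x cols[24,28) = 4x4
Op 7 cut(1, 0): punch at orig (1,24); cuts so far [(0, 24), (1, 24), (1, 26)]; region rows[0,4) x cols[24,28) = 4x4
Op 8 cut(0, 2): punch at orig (0,26); cuts so far [(0, 24), (0, 26), (1, 24), (1, 26)]; region rows[0,4) x cols[24,28) = 4x4
Unfold 1 (reflect across v@28): 8 holes -> [(0, 24), (0, 26), (0, 29), (0, 31), (1, 24), (1, 26), (1, 29), (1, 31)]
Unfold 2 (reflect across v@24): 16 holes -> [(0, 16), (0, 18), (0, 21), (0, 23), (0, 24), (0, 26), (0, 29), (0, 31), (1, 16), (1, 18), (1, 21), (1, 23), (1, 24), (1, 26), (1, 29), (1, 31)]
Unfold 3 (reflect across h@4): 32 holes -> [(0, 16), (0, 18), (0, 21), (0, 23), (0, 24), (0, 26), (0, 29), (0, 31), (1, 16), (1, 18), (1, 21), (1, 23), (1, 24), (1, 26), (1, 29), (1, 31), (6, 16), (6, 18), (6, 21), (6, 23), (6, 24), (6, 26), (6, 29), (6, 31), (7, 16), (7, 18), (7, 21), (7, 23), (7, 24), (7, 26), (7, 29), (7, 31)]
Unfold 4 (reflect across v@16): 64 holes -> [(0, 0), (0, 2), (0, 5), (0, 7), (0, 8), (0, 10), (0, 13), (0, 15), (0, 16), (0, 18), (0, 21), (0, 23), (0, 24), (0, 26), (0, 29), (0, 31), (1, 0), (1, 2), (1, 5), (1, 7), (1, 8), (1, 10), (1, 13), (1, 15), (1, 16), (1, 18), (1, 21), (1, 23), (1, 24), (1, 26), (1, 29), (1, 31), (6, 0), (6, 2), (6, 5), (6, 7), (6, 8), (6, 10), (6, 13), (6, 15), (6, 16), (6, 18), (6, 21), (6, 23), (6, 24), (6, 26), (6, 29), (6, 31), (7, 0), (7, 2), (7, 5), (7, 7), (7, 8), (7, 10), (7, 13), (7, 15), (7, 16), (7, 18), (7, 21), (7, 23), (7, 24), (7, 26), (7, 29), (7, 31)]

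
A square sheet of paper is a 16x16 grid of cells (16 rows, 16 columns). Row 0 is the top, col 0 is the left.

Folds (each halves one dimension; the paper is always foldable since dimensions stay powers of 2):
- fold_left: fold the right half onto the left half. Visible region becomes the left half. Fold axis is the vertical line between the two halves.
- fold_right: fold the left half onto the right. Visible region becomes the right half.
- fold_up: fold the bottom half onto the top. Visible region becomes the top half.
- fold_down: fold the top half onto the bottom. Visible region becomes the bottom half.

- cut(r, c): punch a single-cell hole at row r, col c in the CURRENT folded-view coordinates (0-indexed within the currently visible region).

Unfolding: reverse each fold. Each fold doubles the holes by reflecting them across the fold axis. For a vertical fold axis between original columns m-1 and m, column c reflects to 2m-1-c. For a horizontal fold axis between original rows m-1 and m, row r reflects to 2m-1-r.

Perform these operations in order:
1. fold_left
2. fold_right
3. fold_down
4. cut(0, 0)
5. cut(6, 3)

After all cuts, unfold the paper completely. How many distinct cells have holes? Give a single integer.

Op 1 fold_left: fold axis v@8; visible region now rows[0,16) x cols[0,8) = 16x8
Op 2 fold_right: fold axis v@4; visible region now rows[0,16) x cols[4,8) = 16x4
Op 3 fold_down: fold axis h@8; visible region now rows[8,16) x cols[4,8) = 8x4
Op 4 cut(0, 0): punch at orig (8,4); cuts so far [(8, 4)]; region rows[8,16) x cols[4,8) = 8x4
Op 5 cut(6, 3): punch at orig (14,7); cuts so far [(8, 4), (14, 7)]; region rows[8,16) x cols[4,8) = 8x4
Unfold 1 (reflect across h@8): 4 holes -> [(1, 7), (7, 4), (8, 4), (14, 7)]
Unfold 2 (reflect across v@4): 8 holes -> [(1, 0), (1, 7), (7, 3), (7, 4), (8, 3), (8, 4), (14, 0), (14, 7)]
Unfold 3 (reflect across v@8): 16 holes -> [(1, 0), (1, 7), (1, 8), (1, 15), (7, 3), (7, 4), (7, 11), (7, 12), (8, 3), (8, 4), (8, 11), (8, 12), (14, 0), (14, 7), (14, 8), (14, 15)]

Answer: 16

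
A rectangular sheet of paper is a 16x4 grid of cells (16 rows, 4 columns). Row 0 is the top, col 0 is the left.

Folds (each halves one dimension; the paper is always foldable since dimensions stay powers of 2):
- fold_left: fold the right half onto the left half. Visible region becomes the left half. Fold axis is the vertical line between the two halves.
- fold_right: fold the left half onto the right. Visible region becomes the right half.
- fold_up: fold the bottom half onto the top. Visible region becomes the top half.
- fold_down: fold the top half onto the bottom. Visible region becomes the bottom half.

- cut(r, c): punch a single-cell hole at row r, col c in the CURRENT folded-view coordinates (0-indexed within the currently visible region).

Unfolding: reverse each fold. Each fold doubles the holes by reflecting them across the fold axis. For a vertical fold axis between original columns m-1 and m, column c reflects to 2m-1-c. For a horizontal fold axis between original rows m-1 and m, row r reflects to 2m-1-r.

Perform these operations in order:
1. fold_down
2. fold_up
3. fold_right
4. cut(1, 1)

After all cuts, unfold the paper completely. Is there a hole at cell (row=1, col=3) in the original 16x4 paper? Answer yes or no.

Op 1 fold_down: fold axis h@8; visible region now rows[8,16) x cols[0,4) = 8x4
Op 2 fold_up: fold axis h@12; visible region now rows[8,12) x cols[0,4) = 4x4
Op 3 fold_right: fold axis v@2; visible region now rows[8,12) x cols[2,4) = 4x2
Op 4 cut(1, 1): punch at orig (9,3); cuts so far [(9, 3)]; region rows[8,12) x cols[2,4) = 4x2
Unfold 1 (reflect across v@2): 2 holes -> [(9, 0), (9, 3)]
Unfold 2 (reflect across h@12): 4 holes -> [(9, 0), (9, 3), (14, 0), (14, 3)]
Unfold 3 (reflect across h@8): 8 holes -> [(1, 0), (1, 3), (6, 0), (6, 3), (9, 0), (9, 3), (14, 0), (14, 3)]
Holes: [(1, 0), (1, 3), (6, 0), (6, 3), (9, 0), (9, 3), (14, 0), (14, 3)]

Answer: yes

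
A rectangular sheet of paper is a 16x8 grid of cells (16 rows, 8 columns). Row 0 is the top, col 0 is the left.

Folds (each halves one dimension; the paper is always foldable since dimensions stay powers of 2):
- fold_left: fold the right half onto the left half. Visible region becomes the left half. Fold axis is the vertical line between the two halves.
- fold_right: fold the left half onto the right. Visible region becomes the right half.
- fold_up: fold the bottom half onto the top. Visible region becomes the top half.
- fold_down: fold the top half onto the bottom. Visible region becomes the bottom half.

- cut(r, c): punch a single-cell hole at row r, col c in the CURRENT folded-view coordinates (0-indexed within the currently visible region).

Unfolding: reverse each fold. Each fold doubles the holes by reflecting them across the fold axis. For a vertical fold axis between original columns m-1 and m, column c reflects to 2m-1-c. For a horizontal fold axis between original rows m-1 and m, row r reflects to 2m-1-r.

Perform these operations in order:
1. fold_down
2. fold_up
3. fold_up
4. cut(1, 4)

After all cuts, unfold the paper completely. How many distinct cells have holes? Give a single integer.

Answer: 8

Derivation:
Op 1 fold_down: fold axis h@8; visible region now rows[8,16) x cols[0,8) = 8x8
Op 2 fold_up: fold axis h@12; visible region now rows[8,12) x cols[0,8) = 4x8
Op 3 fold_up: fold axis h@10; visible region now rows[8,10) x cols[0,8) = 2x8
Op 4 cut(1, 4): punch at orig (9,4); cuts so far [(9, 4)]; region rows[8,10) x cols[0,8) = 2x8
Unfold 1 (reflect across h@10): 2 holes -> [(9, 4), (10, 4)]
Unfold 2 (reflect across h@12): 4 holes -> [(9, 4), (10, 4), (13, 4), (14, 4)]
Unfold 3 (reflect across h@8): 8 holes -> [(1, 4), (2, 4), (5, 4), (6, 4), (9, 4), (10, 4), (13, 4), (14, 4)]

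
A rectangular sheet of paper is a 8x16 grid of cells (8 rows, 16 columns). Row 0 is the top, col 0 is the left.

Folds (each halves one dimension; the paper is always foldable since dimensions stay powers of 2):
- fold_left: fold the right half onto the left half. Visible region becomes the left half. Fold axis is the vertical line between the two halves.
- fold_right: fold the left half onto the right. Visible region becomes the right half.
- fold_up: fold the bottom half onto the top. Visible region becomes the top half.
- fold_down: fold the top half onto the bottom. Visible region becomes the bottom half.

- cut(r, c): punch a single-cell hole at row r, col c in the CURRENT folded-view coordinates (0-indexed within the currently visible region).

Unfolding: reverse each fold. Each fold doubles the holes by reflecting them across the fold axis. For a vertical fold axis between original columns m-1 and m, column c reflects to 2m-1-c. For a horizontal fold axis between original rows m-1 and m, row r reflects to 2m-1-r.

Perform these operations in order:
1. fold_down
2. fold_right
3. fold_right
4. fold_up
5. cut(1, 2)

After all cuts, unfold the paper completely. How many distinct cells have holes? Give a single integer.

Op 1 fold_down: fold axis h@4; visible region now rows[4,8) x cols[0,16) = 4x16
Op 2 fold_right: fold axis v@8; visible region now rows[4,8) x cols[8,16) = 4x8
Op 3 fold_right: fold axis v@12; visible region now rows[4,8) x cols[12,16) = 4x4
Op 4 fold_up: fold axis h@6; visible region now rows[4,6) x cols[12,16) = 2x4
Op 5 cut(1, 2): punch at orig (5,14); cuts so far [(5, 14)]; region rows[4,6) x cols[12,16) = 2x4
Unfold 1 (reflect across h@6): 2 holes -> [(5, 14), (6, 14)]
Unfold 2 (reflect across v@12): 4 holes -> [(5, 9), (5, 14), (6, 9), (6, 14)]
Unfold 3 (reflect across v@8): 8 holes -> [(5, 1), (5, 6), (5, 9), (5, 14), (6, 1), (6, 6), (6, 9), (6, 14)]
Unfold 4 (reflect across h@4): 16 holes -> [(1, 1), (1, 6), (1, 9), (1, 14), (2, 1), (2, 6), (2, 9), (2, 14), (5, 1), (5, 6), (5, 9), (5, 14), (6, 1), (6, 6), (6, 9), (6, 14)]

Answer: 16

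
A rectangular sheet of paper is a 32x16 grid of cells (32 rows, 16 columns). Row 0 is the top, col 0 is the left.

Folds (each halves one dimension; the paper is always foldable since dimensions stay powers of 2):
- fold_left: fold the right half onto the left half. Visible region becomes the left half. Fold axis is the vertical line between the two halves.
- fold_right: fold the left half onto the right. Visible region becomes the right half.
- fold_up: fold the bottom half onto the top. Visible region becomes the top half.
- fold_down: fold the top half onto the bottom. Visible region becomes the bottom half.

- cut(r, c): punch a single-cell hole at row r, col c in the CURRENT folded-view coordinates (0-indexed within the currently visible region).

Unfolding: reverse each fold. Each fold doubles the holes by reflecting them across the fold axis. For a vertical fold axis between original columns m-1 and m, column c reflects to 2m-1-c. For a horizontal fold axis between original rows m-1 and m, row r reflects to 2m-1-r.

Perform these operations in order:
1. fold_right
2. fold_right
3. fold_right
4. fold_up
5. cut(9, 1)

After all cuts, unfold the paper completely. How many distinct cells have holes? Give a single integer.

Answer: 16

Derivation:
Op 1 fold_right: fold axis v@8; visible region now rows[0,32) x cols[8,16) = 32x8
Op 2 fold_right: fold axis v@12; visible region now rows[0,32) x cols[12,16) = 32x4
Op 3 fold_right: fold axis v@14; visible region now rows[0,32) x cols[14,16) = 32x2
Op 4 fold_up: fold axis h@16; visible region now rows[0,16) x cols[14,16) = 16x2
Op 5 cut(9, 1): punch at orig (9,15); cuts so far [(9, 15)]; region rows[0,16) x cols[14,16) = 16x2
Unfold 1 (reflect across h@16): 2 holes -> [(9, 15), (22, 15)]
Unfold 2 (reflect across v@14): 4 holes -> [(9, 12), (9, 15), (22, 12), (22, 15)]
Unfold 3 (reflect across v@12): 8 holes -> [(9, 8), (9, 11), (9, 12), (9, 15), (22, 8), (22, 11), (22, 12), (22, 15)]
Unfold 4 (reflect across v@8): 16 holes -> [(9, 0), (9, 3), (9, 4), (9, 7), (9, 8), (9, 11), (9, 12), (9, 15), (22, 0), (22, 3), (22, 4), (22, 7), (22, 8), (22, 11), (22, 12), (22, 15)]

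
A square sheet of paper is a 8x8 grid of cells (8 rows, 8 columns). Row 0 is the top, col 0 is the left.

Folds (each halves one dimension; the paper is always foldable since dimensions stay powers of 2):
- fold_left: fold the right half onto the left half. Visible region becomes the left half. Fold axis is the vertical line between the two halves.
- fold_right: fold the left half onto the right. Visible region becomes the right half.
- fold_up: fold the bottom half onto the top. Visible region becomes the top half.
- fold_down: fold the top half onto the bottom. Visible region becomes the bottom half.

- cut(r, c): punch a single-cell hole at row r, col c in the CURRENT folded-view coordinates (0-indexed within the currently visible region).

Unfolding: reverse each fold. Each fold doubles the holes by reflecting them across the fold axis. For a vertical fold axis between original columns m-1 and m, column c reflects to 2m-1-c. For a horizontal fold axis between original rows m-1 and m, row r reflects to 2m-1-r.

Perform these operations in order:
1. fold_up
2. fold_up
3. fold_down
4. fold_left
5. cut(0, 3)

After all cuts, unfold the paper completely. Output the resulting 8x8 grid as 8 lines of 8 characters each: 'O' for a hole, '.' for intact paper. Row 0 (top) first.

Op 1 fold_up: fold axis h@4; visible region now rows[0,4) x cols[0,8) = 4x8
Op 2 fold_up: fold axis h@2; visible region now rows[0,2) x cols[0,8) = 2x8
Op 3 fold_down: fold axis h@1; visible region now rows[1,2) x cols[0,8) = 1x8
Op 4 fold_left: fold axis v@4; visible region now rows[1,2) x cols[0,4) = 1x4
Op 5 cut(0, 3): punch at orig (1,3); cuts so far [(1, 3)]; region rows[1,2) x cols[0,4) = 1x4
Unfold 1 (reflect across v@4): 2 holes -> [(1, 3), (1, 4)]
Unfold 2 (reflect across h@1): 4 holes -> [(0, 3), (0, 4), (1, 3), (1, 4)]
Unfold 3 (reflect across h@2): 8 holes -> [(0, 3), (0, 4), (1, 3), (1, 4), (2, 3), (2, 4), (3, 3), (3, 4)]
Unfold 4 (reflect across h@4): 16 holes -> [(0, 3), (0, 4), (1, 3), (1, 4), (2, 3), (2, 4), (3, 3), (3, 4), (4, 3), (4, 4), (5, 3), (5, 4), (6, 3), (6, 4), (7, 3), (7, 4)]

Answer: ...OO...
...OO...
...OO...
...OO...
...OO...
...OO...
...OO...
...OO...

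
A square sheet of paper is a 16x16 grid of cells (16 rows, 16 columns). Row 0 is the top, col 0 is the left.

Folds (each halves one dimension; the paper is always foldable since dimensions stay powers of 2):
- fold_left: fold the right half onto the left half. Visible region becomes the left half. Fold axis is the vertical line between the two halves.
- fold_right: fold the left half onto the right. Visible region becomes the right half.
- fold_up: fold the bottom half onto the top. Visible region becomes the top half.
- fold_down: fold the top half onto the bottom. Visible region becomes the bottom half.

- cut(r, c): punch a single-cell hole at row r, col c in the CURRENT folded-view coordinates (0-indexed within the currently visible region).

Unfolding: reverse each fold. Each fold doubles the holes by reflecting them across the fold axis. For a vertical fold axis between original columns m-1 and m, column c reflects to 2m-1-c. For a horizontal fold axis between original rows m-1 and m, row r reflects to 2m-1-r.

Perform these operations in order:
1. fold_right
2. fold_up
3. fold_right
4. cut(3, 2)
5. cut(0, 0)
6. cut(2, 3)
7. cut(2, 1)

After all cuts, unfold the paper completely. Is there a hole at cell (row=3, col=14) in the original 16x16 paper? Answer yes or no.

Answer: yes

Derivation:
Op 1 fold_right: fold axis v@8; visible region now rows[0,16) x cols[8,16) = 16x8
Op 2 fold_up: fold axis h@8; visible region now rows[0,8) x cols[8,16) = 8x8
Op 3 fold_right: fold axis v@12; visible region now rows[0,8) x cols[12,16) = 8x4
Op 4 cut(3, 2): punch at orig (3,14); cuts so far [(3, 14)]; region rows[0,8) x cols[12,16) = 8x4
Op 5 cut(0, 0): punch at orig (0,12); cuts so far [(0, 12), (3, 14)]; region rows[0,8) x cols[12,16) = 8x4
Op 6 cut(2, 3): punch at orig (2,15); cuts so far [(0, 12), (2, 15), (3, 14)]; region rows[0,8) x cols[12,16) = 8x4
Op 7 cut(2, 1): punch at orig (2,13); cuts so far [(0, 12), (2, 13), (2, 15), (3, 14)]; region rows[0,8) x cols[12,16) = 8x4
Unfold 1 (reflect across v@12): 8 holes -> [(0, 11), (0, 12), (2, 8), (2, 10), (2, 13), (2, 15), (3, 9), (3, 14)]
Unfold 2 (reflect across h@8): 16 holes -> [(0, 11), (0, 12), (2, 8), (2, 10), (2, 13), (2, 15), (3, 9), (3, 14), (12, 9), (12, 14), (13, 8), (13, 10), (13, 13), (13, 15), (15, 11), (15, 12)]
Unfold 3 (reflect across v@8): 32 holes -> [(0, 3), (0, 4), (0, 11), (0, 12), (2, 0), (2, 2), (2, 5), (2, 7), (2, 8), (2, 10), (2, 13), (2, 15), (3, 1), (3, 6), (3, 9), (3, 14), (12, 1), (12, 6), (12, 9), (12, 14), (13, 0), (13, 2), (13, 5), (13, 7), (13, 8), (13, 10), (13, 13), (13, 15), (15, 3), (15, 4), (15, 11), (15, 12)]
Holes: [(0, 3), (0, 4), (0, 11), (0, 12), (2, 0), (2, 2), (2, 5), (2, 7), (2, 8), (2, 10), (2, 13), (2, 15), (3, 1), (3, 6), (3, 9), (3, 14), (12, 1), (12, 6), (12, 9), (12, 14), (13, 0), (13, 2), (13, 5), (13, 7), (13, 8), (13, 10), (13, 13), (13, 15), (15, 3), (15, 4), (15, 11), (15, 12)]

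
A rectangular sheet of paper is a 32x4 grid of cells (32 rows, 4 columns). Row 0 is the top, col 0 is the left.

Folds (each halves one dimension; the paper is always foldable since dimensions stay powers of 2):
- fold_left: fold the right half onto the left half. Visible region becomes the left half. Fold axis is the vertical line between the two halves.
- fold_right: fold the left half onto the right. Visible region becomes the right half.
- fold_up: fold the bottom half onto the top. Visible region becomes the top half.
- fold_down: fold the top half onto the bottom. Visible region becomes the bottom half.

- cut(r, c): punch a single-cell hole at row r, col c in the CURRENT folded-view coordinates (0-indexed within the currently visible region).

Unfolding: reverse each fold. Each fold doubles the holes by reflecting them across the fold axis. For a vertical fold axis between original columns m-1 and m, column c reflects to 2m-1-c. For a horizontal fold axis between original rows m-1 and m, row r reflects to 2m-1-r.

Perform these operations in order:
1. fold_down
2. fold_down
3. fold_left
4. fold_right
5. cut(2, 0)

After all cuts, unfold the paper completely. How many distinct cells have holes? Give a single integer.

Op 1 fold_down: fold axis h@16; visible region now rows[16,32) x cols[0,4) = 16x4
Op 2 fold_down: fold axis h@24; visible region now rows[24,32) x cols[0,4) = 8x4
Op 3 fold_left: fold axis v@2; visible region now rows[24,32) x cols[0,2) = 8x2
Op 4 fold_right: fold axis v@1; visible region now rows[24,32) x cols[1,2) = 8x1
Op 5 cut(2, 0): punch at orig (26,1); cuts so far [(26, 1)]; region rows[24,32) x cols[1,2) = 8x1
Unfold 1 (reflect across v@1): 2 holes -> [(26, 0), (26, 1)]
Unfold 2 (reflect across v@2): 4 holes -> [(26, 0), (26, 1), (26, 2), (26, 3)]
Unfold 3 (reflect across h@24): 8 holes -> [(21, 0), (21, 1), (21, 2), (21, 3), (26, 0), (26, 1), (26, 2), (26, 3)]
Unfold 4 (reflect across h@16): 16 holes -> [(5, 0), (5, 1), (5, 2), (5, 3), (10, 0), (10, 1), (10, 2), (10, 3), (21, 0), (21, 1), (21, 2), (21, 3), (26, 0), (26, 1), (26, 2), (26, 3)]

Answer: 16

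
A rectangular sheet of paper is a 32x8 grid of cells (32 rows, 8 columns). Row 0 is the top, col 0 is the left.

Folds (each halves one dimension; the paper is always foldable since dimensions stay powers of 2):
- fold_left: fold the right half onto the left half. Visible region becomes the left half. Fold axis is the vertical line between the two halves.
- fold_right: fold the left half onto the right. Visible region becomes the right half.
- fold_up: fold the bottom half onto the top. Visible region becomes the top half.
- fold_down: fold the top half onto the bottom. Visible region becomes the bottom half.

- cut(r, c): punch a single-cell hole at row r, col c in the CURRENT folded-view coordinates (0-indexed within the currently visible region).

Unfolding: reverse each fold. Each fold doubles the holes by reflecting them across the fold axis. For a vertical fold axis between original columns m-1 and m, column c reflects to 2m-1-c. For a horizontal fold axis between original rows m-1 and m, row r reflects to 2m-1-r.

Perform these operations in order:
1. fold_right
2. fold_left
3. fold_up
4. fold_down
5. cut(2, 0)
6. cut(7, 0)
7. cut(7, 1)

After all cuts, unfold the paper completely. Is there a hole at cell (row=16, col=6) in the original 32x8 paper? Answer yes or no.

Op 1 fold_right: fold axis v@4; visible region now rows[0,32) x cols[4,8) = 32x4
Op 2 fold_left: fold axis v@6; visible region now rows[0,32) x cols[4,6) = 32x2
Op 3 fold_up: fold axis h@16; visible region now rows[0,16) x cols[4,6) = 16x2
Op 4 fold_down: fold axis h@8; visible region now rows[8,16) x cols[4,6) = 8x2
Op 5 cut(2, 0): punch at orig (10,4); cuts so far [(10, 4)]; region rows[8,16) x cols[4,6) = 8x2
Op 6 cut(7, 0): punch at orig (15,4); cuts so far [(10, 4), (15, 4)]; region rows[8,16) x cols[4,6) = 8x2
Op 7 cut(7, 1): punch at orig (15,5); cuts so far [(10, 4), (15, 4), (15, 5)]; region rows[8,16) x cols[4,6) = 8x2
Unfold 1 (reflect across h@8): 6 holes -> [(0, 4), (0, 5), (5, 4), (10, 4), (15, 4), (15, 5)]
Unfold 2 (reflect across h@16): 12 holes -> [(0, 4), (0, 5), (5, 4), (10, 4), (15, 4), (15, 5), (16, 4), (16, 5), (21, 4), (26, 4), (31, 4), (31, 5)]
Unfold 3 (reflect across v@6): 24 holes -> [(0, 4), (0, 5), (0, 6), (0, 7), (5, 4), (5, 7), (10, 4), (10, 7), (15, 4), (15, 5), (15, 6), (15, 7), (16, 4), (16, 5), (16, 6), (16, 7), (21, 4), (21, 7), (26, 4), (26, 7), (31, 4), (31, 5), (31, 6), (31, 7)]
Unfold 4 (reflect across v@4): 48 holes -> [(0, 0), (0, 1), (0, 2), (0, 3), (0, 4), (0, 5), (0, 6), (0, 7), (5, 0), (5, 3), (5, 4), (5, 7), (10, 0), (10, 3), (10, 4), (10, 7), (15, 0), (15, 1), (15, 2), (15, 3), (15, 4), (15, 5), (15, 6), (15, 7), (16, 0), (16, 1), (16, 2), (16, 3), (16, 4), (16, 5), (16, 6), (16, 7), (21, 0), (21, 3), (21, 4), (21, 7), (26, 0), (26, 3), (26, 4), (26, 7), (31, 0), (31, 1), (31, 2), (31, 3), (31, 4), (31, 5), (31, 6), (31, 7)]
Holes: [(0, 0), (0, 1), (0, 2), (0, 3), (0, 4), (0, 5), (0, 6), (0, 7), (5, 0), (5, 3), (5, 4), (5, 7), (10, 0), (10, 3), (10, 4), (10, 7), (15, 0), (15, 1), (15, 2), (15, 3), (15, 4), (15, 5), (15, 6), (15, 7), (16, 0), (16, 1), (16, 2), (16, 3), (16, 4), (16, 5), (16, 6), (16, 7), (21, 0), (21, 3), (21, 4), (21, 7), (26, 0), (26, 3), (26, 4), (26, 7), (31, 0), (31, 1), (31, 2), (31, 3), (31, 4), (31, 5), (31, 6), (31, 7)]

Answer: yes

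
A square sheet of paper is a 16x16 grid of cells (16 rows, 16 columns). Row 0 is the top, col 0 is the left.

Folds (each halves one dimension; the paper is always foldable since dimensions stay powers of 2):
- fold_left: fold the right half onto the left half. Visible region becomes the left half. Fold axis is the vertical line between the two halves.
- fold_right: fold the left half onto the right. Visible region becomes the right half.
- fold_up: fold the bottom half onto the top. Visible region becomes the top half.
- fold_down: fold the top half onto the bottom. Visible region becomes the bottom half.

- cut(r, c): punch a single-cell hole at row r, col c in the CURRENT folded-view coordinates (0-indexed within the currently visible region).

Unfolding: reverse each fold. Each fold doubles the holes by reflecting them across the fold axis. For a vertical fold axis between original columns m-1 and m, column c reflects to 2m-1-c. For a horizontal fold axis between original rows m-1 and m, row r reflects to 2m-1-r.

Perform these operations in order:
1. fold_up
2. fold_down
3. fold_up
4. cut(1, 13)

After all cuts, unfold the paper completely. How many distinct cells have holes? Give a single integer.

Answer: 8

Derivation:
Op 1 fold_up: fold axis h@8; visible region now rows[0,8) x cols[0,16) = 8x16
Op 2 fold_down: fold axis h@4; visible region now rows[4,8) x cols[0,16) = 4x16
Op 3 fold_up: fold axis h@6; visible region now rows[4,6) x cols[0,16) = 2x16
Op 4 cut(1, 13): punch at orig (5,13); cuts so far [(5, 13)]; region rows[4,6) x cols[0,16) = 2x16
Unfold 1 (reflect across h@6): 2 holes -> [(5, 13), (6, 13)]
Unfold 2 (reflect across h@4): 4 holes -> [(1, 13), (2, 13), (5, 13), (6, 13)]
Unfold 3 (reflect across h@8): 8 holes -> [(1, 13), (2, 13), (5, 13), (6, 13), (9, 13), (10, 13), (13, 13), (14, 13)]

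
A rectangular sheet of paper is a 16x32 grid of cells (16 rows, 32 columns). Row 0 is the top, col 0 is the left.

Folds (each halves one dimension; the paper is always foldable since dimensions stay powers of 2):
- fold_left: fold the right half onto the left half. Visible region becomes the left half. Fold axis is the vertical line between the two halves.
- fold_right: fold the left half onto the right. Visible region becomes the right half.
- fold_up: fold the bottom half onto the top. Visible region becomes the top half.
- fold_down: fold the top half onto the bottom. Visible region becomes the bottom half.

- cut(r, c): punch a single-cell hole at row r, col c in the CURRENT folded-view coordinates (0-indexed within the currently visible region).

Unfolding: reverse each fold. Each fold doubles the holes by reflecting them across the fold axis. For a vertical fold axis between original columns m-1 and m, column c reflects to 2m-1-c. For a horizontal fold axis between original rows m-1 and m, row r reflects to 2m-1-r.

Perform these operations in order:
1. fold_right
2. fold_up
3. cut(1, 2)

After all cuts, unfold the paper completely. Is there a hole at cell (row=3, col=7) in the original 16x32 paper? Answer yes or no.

Op 1 fold_right: fold axis v@16; visible region now rows[0,16) x cols[16,32) = 16x16
Op 2 fold_up: fold axis h@8; visible region now rows[0,8) x cols[16,32) = 8x16
Op 3 cut(1, 2): punch at orig (1,18); cuts so far [(1, 18)]; region rows[0,8) x cols[16,32) = 8x16
Unfold 1 (reflect across h@8): 2 holes -> [(1, 18), (14, 18)]
Unfold 2 (reflect across v@16): 4 holes -> [(1, 13), (1, 18), (14, 13), (14, 18)]
Holes: [(1, 13), (1, 18), (14, 13), (14, 18)]

Answer: no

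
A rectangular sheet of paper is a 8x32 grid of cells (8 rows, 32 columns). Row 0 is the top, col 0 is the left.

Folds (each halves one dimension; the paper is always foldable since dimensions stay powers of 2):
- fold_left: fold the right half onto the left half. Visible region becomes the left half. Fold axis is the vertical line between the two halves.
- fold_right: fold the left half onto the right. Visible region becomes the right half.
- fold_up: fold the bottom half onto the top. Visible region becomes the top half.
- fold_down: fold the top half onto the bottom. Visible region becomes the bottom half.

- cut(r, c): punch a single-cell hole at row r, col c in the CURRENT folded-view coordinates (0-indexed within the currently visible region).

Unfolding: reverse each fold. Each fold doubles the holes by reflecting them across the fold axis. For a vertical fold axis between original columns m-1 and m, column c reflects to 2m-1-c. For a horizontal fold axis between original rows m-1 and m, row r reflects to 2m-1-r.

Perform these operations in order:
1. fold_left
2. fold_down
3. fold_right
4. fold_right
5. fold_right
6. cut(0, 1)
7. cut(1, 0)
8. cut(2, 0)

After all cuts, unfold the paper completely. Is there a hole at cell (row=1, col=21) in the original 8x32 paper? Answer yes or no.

Op 1 fold_left: fold axis v@16; visible region now rows[0,8) x cols[0,16) = 8x16
Op 2 fold_down: fold axis h@4; visible region now rows[4,8) x cols[0,16) = 4x16
Op 3 fold_right: fold axis v@8; visible region now rows[4,8) x cols[8,16) = 4x8
Op 4 fold_right: fold axis v@12; visible region now rows[4,8) x cols[12,16) = 4x4
Op 5 fold_right: fold axis v@14; visible region now rows[4,8) x cols[14,16) = 4x2
Op 6 cut(0, 1): punch at orig (4,15); cuts so far [(4, 15)]; region rows[4,8) x cols[14,16) = 4x2
Op 7 cut(1, 0): punch at orig (5,14); cuts so far [(4, 15), (5, 14)]; region rows[4,8) x cols[14,16) = 4x2
Op 8 cut(2, 0): punch at orig (6,14); cuts so far [(4, 15), (5, 14), (6, 14)]; region rows[4,8) x cols[14,16) = 4x2
Unfold 1 (reflect across v@14): 6 holes -> [(4, 12), (4, 15), (5, 13), (5, 14), (6, 13), (6, 14)]
Unfold 2 (reflect across v@12): 12 holes -> [(4, 8), (4, 11), (4, 12), (4, 15), (5, 9), (5, 10), (5, 13), (5, 14), (6, 9), (6, 10), (6, 13), (6, 14)]
Unfold 3 (reflect across v@8): 24 holes -> [(4, 0), (4, 3), (4, 4), (4, 7), (4, 8), (4, 11), (4, 12), (4, 15), (5, 1), (5, 2), (5, 5), (5, 6), (5, 9), (5, 10), (5, 13), (5, 14), (6, 1), (6, 2), (6, 5), (6, 6), (6, 9), (6, 10), (6, 13), (6, 14)]
Unfold 4 (reflect across h@4): 48 holes -> [(1, 1), (1, 2), (1, 5), (1, 6), (1, 9), (1, 10), (1, 13), (1, 14), (2, 1), (2, 2), (2, 5), (2, 6), (2, 9), (2, 10), (2, 13), (2, 14), (3, 0), (3, 3), (3, 4), (3, 7), (3, 8), (3, 11), (3, 12), (3, 15), (4, 0), (4, 3), (4, 4), (4, 7), (4, 8), (4, 11), (4, 12), (4, 15), (5, 1), (5, 2), (5, 5), (5, 6), (5, 9), (5, 10), (5, 13), (5, 14), (6, 1), (6, 2), (6, 5), (6, 6), (6, 9), (6, 10), (6, 13), (6, 14)]
Unfold 5 (reflect across v@16): 96 holes -> [(1, 1), (1, 2), (1, 5), (1, 6), (1, 9), (1, 10), (1, 13), (1, 14), (1, 17), (1, 18), (1, 21), (1, 22), (1, 25), (1, 26), (1, 29), (1, 30), (2, 1), (2, 2), (2, 5), (2, 6), (2, 9), (2, 10), (2, 13), (2, 14), (2, 17), (2, 18), (2, 21), (2, 22), (2, 25), (2, 26), (2, 29), (2, 30), (3, 0), (3, 3), (3, 4), (3, 7), (3, 8), (3, 11), (3, 12), (3, 15), (3, 16), (3, 19), (3, 20), (3, 23), (3, 24), (3, 27), (3, 28), (3, 31), (4, 0), (4, 3), (4, 4), (4, 7), (4, 8), (4, 11), (4, 12), (4, 15), (4, 16), (4, 19), (4, 20), (4, 23), (4, 24), (4, 27), (4, 28), (4, 31), (5, 1), (5, 2), (5, 5), (5, 6), (5, 9), (5, 10), (5, 13), (5, 14), (5, 17), (5, 18), (5, 21), (5, 22), (5, 25), (5, 26), (5, 29), (5, 30), (6, 1), (6, 2), (6, 5), (6, 6), (6, 9), (6, 10), (6, 13), (6, 14), (6, 17), (6, 18), (6, 21), (6, 22), (6, 25), (6, 26), (6, 29), (6, 30)]
Holes: [(1, 1), (1, 2), (1, 5), (1, 6), (1, 9), (1, 10), (1, 13), (1, 14), (1, 17), (1, 18), (1, 21), (1, 22), (1, 25), (1, 26), (1, 29), (1, 30), (2, 1), (2, 2), (2, 5), (2, 6), (2, 9), (2, 10), (2, 13), (2, 14), (2, 17), (2, 18), (2, 21), (2, 22), (2, 25), (2, 26), (2, 29), (2, 30), (3, 0), (3, 3), (3, 4), (3, 7), (3, 8), (3, 11), (3, 12), (3, 15), (3, 16), (3, 19), (3, 20), (3, 23), (3, 24), (3, 27), (3, 28), (3, 31), (4, 0), (4, 3), (4, 4), (4, 7), (4, 8), (4, 11), (4, 12), (4, 15), (4, 16), (4, 19), (4, 20), (4, 23), (4, 24), (4, 27), (4, 28), (4, 31), (5, 1), (5, 2), (5, 5), (5, 6), (5, 9), (5, 10), (5, 13), (5, 14), (5, 17), (5, 18), (5, 21), (5, 22), (5, 25), (5, 26), (5, 29), (5, 30), (6, 1), (6, 2), (6, 5), (6, 6), (6, 9), (6, 10), (6, 13), (6, 14), (6, 17), (6, 18), (6, 21), (6, 22), (6, 25), (6, 26), (6, 29), (6, 30)]

Answer: yes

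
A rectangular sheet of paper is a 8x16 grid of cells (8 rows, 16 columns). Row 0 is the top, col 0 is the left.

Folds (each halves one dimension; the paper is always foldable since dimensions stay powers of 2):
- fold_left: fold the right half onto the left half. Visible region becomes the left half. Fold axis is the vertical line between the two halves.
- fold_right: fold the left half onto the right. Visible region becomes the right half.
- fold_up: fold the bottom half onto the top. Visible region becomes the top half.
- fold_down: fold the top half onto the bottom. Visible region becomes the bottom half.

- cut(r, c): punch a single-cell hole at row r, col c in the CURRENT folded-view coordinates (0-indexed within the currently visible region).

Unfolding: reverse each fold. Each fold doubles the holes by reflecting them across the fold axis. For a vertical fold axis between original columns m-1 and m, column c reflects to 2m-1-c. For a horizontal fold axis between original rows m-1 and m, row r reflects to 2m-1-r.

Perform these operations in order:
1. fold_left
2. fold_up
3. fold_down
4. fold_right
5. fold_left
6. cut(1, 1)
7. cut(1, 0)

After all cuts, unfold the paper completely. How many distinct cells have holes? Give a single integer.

Op 1 fold_left: fold axis v@8; visible region now rows[0,8) x cols[0,8) = 8x8
Op 2 fold_up: fold axis h@4; visible region now rows[0,4) x cols[0,8) = 4x8
Op 3 fold_down: fold axis h@2; visible region now rows[2,4) x cols[0,8) = 2x8
Op 4 fold_right: fold axis v@4; visible region now rows[2,4) x cols[4,8) = 2x4
Op 5 fold_left: fold axis v@6; visible region now rows[2,4) x cols[4,6) = 2x2
Op 6 cut(1, 1): punch at orig (3,5); cuts so far [(3, 5)]; region rows[2,4) x cols[4,6) = 2x2
Op 7 cut(1, 0): punch at orig (3,4); cuts so far [(3, 4), (3, 5)]; region rows[2,4) x cols[4,6) = 2x2
Unfold 1 (reflect across v@6): 4 holes -> [(3, 4), (3, 5), (3, 6), (3, 7)]
Unfold 2 (reflect across v@4): 8 holes -> [(3, 0), (3, 1), (3, 2), (3, 3), (3, 4), (3, 5), (3, 6), (3, 7)]
Unfold 3 (reflect across h@2): 16 holes -> [(0, 0), (0, 1), (0, 2), (0, 3), (0, 4), (0, 5), (0, 6), (0, 7), (3, 0), (3, 1), (3, 2), (3, 3), (3, 4), (3, 5), (3, 6), (3, 7)]
Unfold 4 (reflect across h@4): 32 holes -> [(0, 0), (0, 1), (0, 2), (0, 3), (0, 4), (0, 5), (0, 6), (0, 7), (3, 0), (3, 1), (3, 2), (3, 3), (3, 4), (3, 5), (3, 6), (3, 7), (4, 0), (4, 1), (4, 2), (4, 3), (4, 4), (4, 5), (4, 6), (4, 7), (7, 0), (7, 1), (7, 2), (7, 3), (7, 4), (7, 5), (7, 6), (7, 7)]
Unfold 5 (reflect across v@8): 64 holes -> [(0, 0), (0, 1), (0, 2), (0, 3), (0, 4), (0, 5), (0, 6), (0, 7), (0, 8), (0, 9), (0, 10), (0, 11), (0, 12), (0, 13), (0, 14), (0, 15), (3, 0), (3, 1), (3, 2), (3, 3), (3, 4), (3, 5), (3, 6), (3, 7), (3, 8), (3, 9), (3, 10), (3, 11), (3, 12), (3, 13), (3, 14), (3, 15), (4, 0), (4, 1), (4, 2), (4, 3), (4, 4), (4, 5), (4, 6), (4, 7), (4, 8), (4, 9), (4, 10), (4, 11), (4, 12), (4, 13), (4, 14), (4, 15), (7, 0), (7, 1), (7, 2), (7, 3), (7, 4), (7, 5), (7, 6), (7, 7), (7, 8), (7, 9), (7, 10), (7, 11), (7, 12), (7, 13), (7, 14), (7, 15)]

Answer: 64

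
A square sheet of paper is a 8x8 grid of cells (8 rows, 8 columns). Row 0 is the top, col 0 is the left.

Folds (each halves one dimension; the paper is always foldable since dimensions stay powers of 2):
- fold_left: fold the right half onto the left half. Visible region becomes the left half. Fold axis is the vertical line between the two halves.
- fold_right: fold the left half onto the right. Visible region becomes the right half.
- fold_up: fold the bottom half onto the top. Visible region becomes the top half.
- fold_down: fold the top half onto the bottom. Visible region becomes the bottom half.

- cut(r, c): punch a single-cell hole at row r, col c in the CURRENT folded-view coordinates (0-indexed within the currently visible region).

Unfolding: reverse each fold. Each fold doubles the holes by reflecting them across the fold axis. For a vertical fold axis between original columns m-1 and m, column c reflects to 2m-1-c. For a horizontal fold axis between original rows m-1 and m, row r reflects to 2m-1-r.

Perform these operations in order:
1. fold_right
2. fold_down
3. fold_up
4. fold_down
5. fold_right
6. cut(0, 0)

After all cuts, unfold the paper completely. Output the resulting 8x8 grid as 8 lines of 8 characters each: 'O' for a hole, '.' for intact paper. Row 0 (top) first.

Answer: .OO..OO.
.OO..OO.
.OO..OO.
.OO..OO.
.OO..OO.
.OO..OO.
.OO..OO.
.OO..OO.

Derivation:
Op 1 fold_right: fold axis v@4; visible region now rows[0,8) x cols[4,8) = 8x4
Op 2 fold_down: fold axis h@4; visible region now rows[4,8) x cols[4,8) = 4x4
Op 3 fold_up: fold axis h@6; visible region now rows[4,6) x cols[4,8) = 2x4
Op 4 fold_down: fold axis h@5; visible region now rows[5,6) x cols[4,8) = 1x4
Op 5 fold_right: fold axis v@6; visible region now rows[5,6) x cols[6,8) = 1x2
Op 6 cut(0, 0): punch at orig (5,6); cuts so far [(5, 6)]; region rows[5,6) x cols[6,8) = 1x2
Unfold 1 (reflect across v@6): 2 holes -> [(5, 5), (5, 6)]
Unfold 2 (reflect across h@5): 4 holes -> [(4, 5), (4, 6), (5, 5), (5, 6)]
Unfold 3 (reflect across h@6): 8 holes -> [(4, 5), (4, 6), (5, 5), (5, 6), (6, 5), (6, 6), (7, 5), (7, 6)]
Unfold 4 (reflect across h@4): 16 holes -> [(0, 5), (0, 6), (1, 5), (1, 6), (2, 5), (2, 6), (3, 5), (3, 6), (4, 5), (4, 6), (5, 5), (5, 6), (6, 5), (6, 6), (7, 5), (7, 6)]
Unfold 5 (reflect across v@4): 32 holes -> [(0, 1), (0, 2), (0, 5), (0, 6), (1, 1), (1, 2), (1, 5), (1, 6), (2, 1), (2, 2), (2, 5), (2, 6), (3, 1), (3, 2), (3, 5), (3, 6), (4, 1), (4, 2), (4, 5), (4, 6), (5, 1), (5, 2), (5, 5), (5, 6), (6, 1), (6, 2), (6, 5), (6, 6), (7, 1), (7, 2), (7, 5), (7, 6)]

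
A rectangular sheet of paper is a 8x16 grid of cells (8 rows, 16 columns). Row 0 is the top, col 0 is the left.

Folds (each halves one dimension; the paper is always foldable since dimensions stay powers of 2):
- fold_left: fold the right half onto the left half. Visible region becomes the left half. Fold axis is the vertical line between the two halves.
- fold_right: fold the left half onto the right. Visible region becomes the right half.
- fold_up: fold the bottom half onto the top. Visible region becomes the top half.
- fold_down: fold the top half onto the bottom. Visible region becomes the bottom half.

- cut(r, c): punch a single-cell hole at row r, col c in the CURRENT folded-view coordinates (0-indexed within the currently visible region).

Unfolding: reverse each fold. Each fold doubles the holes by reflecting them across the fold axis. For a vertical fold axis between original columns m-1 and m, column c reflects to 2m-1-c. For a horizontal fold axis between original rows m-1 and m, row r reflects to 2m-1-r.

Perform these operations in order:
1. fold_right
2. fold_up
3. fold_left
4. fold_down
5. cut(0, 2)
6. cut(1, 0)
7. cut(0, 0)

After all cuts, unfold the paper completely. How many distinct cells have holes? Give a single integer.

Op 1 fold_right: fold axis v@8; visible region now rows[0,8) x cols[8,16) = 8x8
Op 2 fold_up: fold axis h@4; visible region now rows[0,4) x cols[8,16) = 4x8
Op 3 fold_left: fold axis v@12; visible region now rows[0,4) x cols[8,12) = 4x4
Op 4 fold_down: fold axis h@2; visible region now rows[2,4) x cols[8,12) = 2x4
Op 5 cut(0, 2): punch at orig (2,10); cuts so far [(2, 10)]; region rows[2,4) x cols[8,12) = 2x4
Op 6 cut(1, 0): punch at orig (3,8); cuts so far [(2, 10), (3, 8)]; region rows[2,4) x cols[8,12) = 2x4
Op 7 cut(0, 0): punch at orig (2,8); cuts so far [(2, 8), (2, 10), (3, 8)]; region rows[2,4) x cols[8,12) = 2x4
Unfold 1 (reflect across h@2): 6 holes -> [(0, 8), (1, 8), (1, 10), (2, 8), (2, 10), (3, 8)]
Unfold 2 (reflect across v@12): 12 holes -> [(0, 8), (0, 15), (1, 8), (1, 10), (1, 13), (1, 15), (2, 8), (2, 10), (2, 13), (2, 15), (3, 8), (3, 15)]
Unfold 3 (reflect across h@4): 24 holes -> [(0, 8), (0, 15), (1, 8), (1, 10), (1, 13), (1, 15), (2, 8), (2, 10), (2, 13), (2, 15), (3, 8), (3, 15), (4, 8), (4, 15), (5, 8), (5, 10), (5, 13), (5, 15), (6, 8), (6, 10), (6, 13), (6, 15), (7, 8), (7, 15)]
Unfold 4 (reflect across v@8): 48 holes -> [(0, 0), (0, 7), (0, 8), (0, 15), (1, 0), (1, 2), (1, 5), (1, 7), (1, 8), (1, 10), (1, 13), (1, 15), (2, 0), (2, 2), (2, 5), (2, 7), (2, 8), (2, 10), (2, 13), (2, 15), (3, 0), (3, 7), (3, 8), (3, 15), (4, 0), (4, 7), (4, 8), (4, 15), (5, 0), (5, 2), (5, 5), (5, 7), (5, 8), (5, 10), (5, 13), (5, 15), (6, 0), (6, 2), (6, 5), (6, 7), (6, 8), (6, 10), (6, 13), (6, 15), (7, 0), (7, 7), (7, 8), (7, 15)]

Answer: 48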